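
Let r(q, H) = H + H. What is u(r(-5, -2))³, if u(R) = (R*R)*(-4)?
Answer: -262144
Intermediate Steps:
r(q, H) = 2*H
u(R) = -4*R² (u(R) = R²*(-4) = -4*R²)
u(r(-5, -2))³ = (-4*(2*(-2))²)³ = (-4*(-4)²)³ = (-4*16)³ = (-64)³ = -262144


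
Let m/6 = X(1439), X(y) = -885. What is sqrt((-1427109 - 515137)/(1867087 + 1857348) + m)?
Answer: 32*I*sqrt(71937942477115)/3724435 ≈ 72.873*I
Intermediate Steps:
m = -5310 (m = 6*(-885) = -5310)
sqrt((-1427109 - 515137)/(1867087 + 1857348) + m) = sqrt((-1427109 - 515137)/(1867087 + 1857348) - 5310) = sqrt(-1942246/3724435 - 5310) = sqrt(-19778692096/3724435) = 32*I*sqrt(71937942477115)/3724435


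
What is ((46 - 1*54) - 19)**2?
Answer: 729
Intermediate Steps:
((46 - 1*54) - 19)**2 = ((46 - 54) - 19)**2 = (-8 - 19)**2 = (-27)**2 = 729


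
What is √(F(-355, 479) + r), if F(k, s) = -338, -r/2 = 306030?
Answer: I*√612398 ≈ 782.56*I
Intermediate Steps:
r = -612060 (r = -2*306030 = -612060)
√(F(-355, 479) + r) = √(-338 - 612060) = √(-612398) = I*√612398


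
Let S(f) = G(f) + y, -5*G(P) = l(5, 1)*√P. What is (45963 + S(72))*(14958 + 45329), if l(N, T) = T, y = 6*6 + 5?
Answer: 2773443148 - 361722*√2/5 ≈ 2.7733e+9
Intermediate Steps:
y = 41 (y = 36 + 5 = 41)
G(P) = -√P/5
S(f) = 41 - √f/5 (S(f) = -√f/5 + 41 = 41 - √f/5)
(45963 + S(72))*(14958 + 45329) = (45963 + (41 - 6*√2/5))*(14958 + 45329) = (45963 + (41 - 6*√2/5))*60287 = (46004 - 6*√2/5)*60287 = 2773443148 - 361722*√2/5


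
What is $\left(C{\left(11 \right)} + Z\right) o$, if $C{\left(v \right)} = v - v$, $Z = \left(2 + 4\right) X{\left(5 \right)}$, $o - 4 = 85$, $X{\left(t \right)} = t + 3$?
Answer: $4272$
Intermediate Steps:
$X{\left(t \right)} = 3 + t$
$o = 89$ ($o = 4 + 85 = 89$)
$Z = 48$ ($Z = \left(2 + 4\right) \left(3 + 5\right) = 6 \cdot 8 = 48$)
$C{\left(v \right)} = 0$
$\left(C{\left(11 \right)} + Z\right) o = \left(0 + 48\right) 89 = 48 \cdot 89 = 4272$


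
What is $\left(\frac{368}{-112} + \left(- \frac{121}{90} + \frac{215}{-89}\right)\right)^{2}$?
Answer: $\frac{156074773969}{3143844900} \approx 49.645$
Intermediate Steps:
$\left(\frac{368}{-112} + \left(- \frac{121}{90} + \frac{215}{-89}\right)\right)^{2} = \left(368 \left(- \frac{1}{112}\right) + \left(\left(-121\right) \frac{1}{90} + 215 \left(- \frac{1}{89}\right)\right)\right)^{2} = \left(- \frac{23}{7} - \frac{30119}{8010}\right)^{2} = \left(- \frac{395063}{56070}\right)^{2} = \frac{156074773969}{3143844900}$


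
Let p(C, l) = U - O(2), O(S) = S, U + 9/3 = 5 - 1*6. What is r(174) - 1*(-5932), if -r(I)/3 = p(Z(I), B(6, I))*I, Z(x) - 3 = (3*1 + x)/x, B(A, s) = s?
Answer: 9064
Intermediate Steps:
U = -4 (U = -3 + (5 - 1*6) = -3 + (5 - 6) = -3 - 1 = -4)
Z(x) = 3 + (3 + x)/x (Z(x) = 3 + (3*1 + x)/x = 3 + (3 + x)/x)
p(C, l) = -6 (p(C, l) = -4 - 1*2 = -4 - 2 = -6)
r(I) = 18*I (r(I) = -(-18)*I = 18*I)
r(174) - 1*(-5932) = 18*174 - 1*(-5932) = 3132 + 5932 = 9064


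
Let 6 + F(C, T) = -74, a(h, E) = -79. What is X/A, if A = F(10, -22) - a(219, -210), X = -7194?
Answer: 7194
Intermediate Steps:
F(C, T) = -80 (F(C, T) = -6 - 74 = -80)
A = -1 (A = -80 - 1*(-79) = -80 + 79 = -1)
X/A = -7194/(-1) = -7194*(-1) = 7194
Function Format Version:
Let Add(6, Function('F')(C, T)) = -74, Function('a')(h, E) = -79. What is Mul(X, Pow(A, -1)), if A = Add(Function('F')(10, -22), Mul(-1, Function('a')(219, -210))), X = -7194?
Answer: 7194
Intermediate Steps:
Function('F')(C, T) = -80 (Function('F')(C, T) = Add(-6, -74) = -80)
A = -1 (A = Add(-80, Mul(-1, -79)) = Add(-80, 79) = -1)
Mul(X, Pow(A, -1)) = Mul(-7194, Pow(-1, -1)) = Mul(-7194, -1) = 7194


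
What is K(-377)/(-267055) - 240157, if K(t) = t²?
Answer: -64135269764/267055 ≈ -2.4016e+5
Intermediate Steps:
K(-377)/(-267055) - 240157 = (-377)²/(-267055) - 240157 = 142129*(-1/267055) - 240157 = -142129/267055 - 240157 = -64135269764/267055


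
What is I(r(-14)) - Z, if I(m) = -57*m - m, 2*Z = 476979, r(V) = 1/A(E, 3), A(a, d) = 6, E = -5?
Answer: -1430995/6 ≈ -2.3850e+5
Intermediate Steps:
r(V) = ⅙ (r(V) = 1/6 = ⅙)
Z = 476979/2 (Z = (½)*476979 = 476979/2 ≈ 2.3849e+5)
I(m) = -58*m
I(r(-14)) - Z = -58*⅙ - 1*476979/2 = -29/3 - 476979/2 = -1430995/6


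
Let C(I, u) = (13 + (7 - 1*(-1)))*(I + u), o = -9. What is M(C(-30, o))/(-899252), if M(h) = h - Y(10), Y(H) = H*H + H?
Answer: 929/899252 ≈ 0.0010331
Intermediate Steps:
Y(H) = H + H² (Y(H) = H² + H = H + H²)
C(I, u) = 21*I + 21*u (C(I, u) = (13 + (7 + 1))*(I + u) = (13 + 8)*(I + u) = 21*(I + u) = 21*I + 21*u)
M(h) = -110 + h (M(h) = h - 10*(1 + 10) = h - 10*11 = h - 1*110 = h - 110 = -110 + h)
M(C(-30, o))/(-899252) = (-110 + (21*(-30) + 21*(-9)))/(-899252) = (-110 + (-630 - 189))*(-1/899252) = (-110 - 819)*(-1/899252) = -929*(-1/899252) = 929/899252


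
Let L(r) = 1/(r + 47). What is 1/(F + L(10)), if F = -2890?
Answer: -57/164729 ≈ -0.00034602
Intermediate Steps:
L(r) = 1/(47 + r)
1/(F + L(10)) = 1/(-2890 + 1/(47 + 10)) = 1/(-2890 + 1/57) = 1/(-164729/57) = -57/164729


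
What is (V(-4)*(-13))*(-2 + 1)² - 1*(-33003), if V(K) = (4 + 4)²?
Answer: 32171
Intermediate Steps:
V(K) = 64 (V(K) = 8² = 64)
(V(-4)*(-13))*(-2 + 1)² - 1*(-33003) = (64*(-13))*(-2 + 1)² - 1*(-33003) = -832*(-1)² + 33003 = -832*1 + 33003 = -832 + 33003 = 32171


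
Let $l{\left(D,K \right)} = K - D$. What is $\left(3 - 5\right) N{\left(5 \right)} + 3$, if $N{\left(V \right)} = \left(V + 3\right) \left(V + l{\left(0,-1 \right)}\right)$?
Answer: $-61$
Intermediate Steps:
$N{\left(V \right)} = \left(-1 + V\right) \left(3 + V\right)$ ($N{\left(V \right)} = \left(V + 3\right) \left(V - 1\right) = \left(3 + V\right) \left(V + \left(-1 + 0\right)\right) = \left(3 + V\right) \left(V - 1\right) = \left(3 + V\right) \left(-1 + V\right) = \left(-1 + V\right) \left(3 + V\right)$)
$\left(3 - 5\right) N{\left(5 \right)} + 3 = \left(3 - 5\right) \left(-3 + 5^{2} + 2 \cdot 5\right) + 3 = - 2 \left(-3 + 25 + 10\right) + 3 = \left(-2\right) 32 + 3 = -64 + 3 = -61$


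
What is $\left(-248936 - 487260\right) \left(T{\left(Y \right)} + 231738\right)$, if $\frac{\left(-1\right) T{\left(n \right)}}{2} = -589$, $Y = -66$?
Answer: $-171471827536$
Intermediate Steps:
$T{\left(n \right)} = 1178$ ($T{\left(n \right)} = \left(-2\right) \left(-589\right) = 1178$)
$\left(-248936 - 487260\right) \left(T{\left(Y \right)} + 231738\right) = \left(-248936 - 487260\right) \left(1178 + 231738\right) = \left(-736196\right) 232916 = -171471827536$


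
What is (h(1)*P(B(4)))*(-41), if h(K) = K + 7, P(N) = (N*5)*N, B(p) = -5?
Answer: -41000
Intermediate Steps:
P(N) = 5*N² (P(N) = (5*N)*N = 5*N²)
h(K) = 7 + K
(h(1)*P(B(4)))*(-41) = ((7 + 1)*(5*(-5)²))*(-41) = (8*(5*25))*(-41) = (8*125)*(-41) = 1000*(-41) = -41000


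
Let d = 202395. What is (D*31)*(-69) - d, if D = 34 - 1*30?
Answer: -210951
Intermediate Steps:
D = 4 (D = 34 - 30 = 4)
(D*31)*(-69) - d = (4*31)*(-69) - 1*202395 = 124*(-69) - 202395 = -8556 - 202395 = -210951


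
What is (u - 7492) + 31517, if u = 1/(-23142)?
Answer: 555986549/23142 ≈ 24025.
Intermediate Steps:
u = -1/23142 ≈ -4.3212e-5
(u - 7492) + 31517 = (-1/23142 - 7492) + 31517 = -173379865/23142 + 31517 = 555986549/23142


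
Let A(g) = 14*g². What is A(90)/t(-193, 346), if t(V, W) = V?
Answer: -113400/193 ≈ -587.56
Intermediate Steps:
A(90)/t(-193, 346) = (14*90²)/(-193) = (14*8100)*(-1/193) = 113400*(-1/193) = -113400/193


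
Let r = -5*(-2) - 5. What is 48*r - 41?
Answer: 199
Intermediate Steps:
r = 5 (r = 10 - 5 = 5)
48*r - 41 = 48*5 - 41 = 240 - 41 = 199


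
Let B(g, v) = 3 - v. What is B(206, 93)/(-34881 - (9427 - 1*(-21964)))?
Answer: 45/33136 ≈ 0.0013580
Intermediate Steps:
B(206, 93)/(-34881 - (9427 - 1*(-21964))) = (3 - 1*93)/(-34881 - (9427 - 1*(-21964))) = (3 - 93)/(-34881 - (9427 + 21964)) = -90/(-34881 - 1*31391) = -90/(-34881 - 31391) = -90/(-66272) = -90*(-1/66272) = 45/33136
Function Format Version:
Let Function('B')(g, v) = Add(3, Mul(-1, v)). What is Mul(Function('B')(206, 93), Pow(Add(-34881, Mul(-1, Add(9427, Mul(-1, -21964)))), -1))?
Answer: Rational(45, 33136) ≈ 0.0013580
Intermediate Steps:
Mul(Function('B')(206, 93), Pow(Add(-34881, Mul(-1, Add(9427, Mul(-1, -21964)))), -1)) = Mul(Add(3, Mul(-1, 93)), Pow(Add(-34881, Mul(-1, Add(9427, Mul(-1, -21964)))), -1)) = Mul(Add(3, -93), Pow(Add(-34881, Mul(-1, Add(9427, 21964))), -1)) = Mul(-90, Pow(Add(-34881, Mul(-1, 31391)), -1)) = Mul(-90, Pow(Add(-34881, -31391), -1)) = Mul(-90, Pow(-66272, -1)) = Mul(-90, Rational(-1, 66272)) = Rational(45, 33136)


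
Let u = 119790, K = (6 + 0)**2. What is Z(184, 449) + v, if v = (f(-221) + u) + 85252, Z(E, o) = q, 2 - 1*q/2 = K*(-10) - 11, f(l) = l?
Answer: 205567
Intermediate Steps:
K = 36 (K = 6**2 = 36)
q = 746 (q = 4 - 2*(36*(-10) - 11) = 4 - 2*(-360 - 11) = 4 - 2*(-371) = 4 + 742 = 746)
Z(E, o) = 746
v = 204821 (v = (-221 + 119790) + 85252 = 119569 + 85252 = 204821)
Z(184, 449) + v = 746 + 204821 = 205567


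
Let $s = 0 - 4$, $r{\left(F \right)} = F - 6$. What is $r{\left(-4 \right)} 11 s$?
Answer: $440$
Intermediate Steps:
$r{\left(F \right)} = -6 + F$ ($r{\left(F \right)} = F - 6 = -6 + F$)
$s = -4$ ($s = 0 - 4 = -4$)
$r{\left(-4 \right)} 11 s = \left(-6 - 4\right) 11 \left(-4\right) = \left(-10\right) 11 \left(-4\right) = \left(-110\right) \left(-4\right) = 440$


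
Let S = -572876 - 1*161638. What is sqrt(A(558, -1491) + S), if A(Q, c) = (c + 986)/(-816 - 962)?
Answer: I*sqrt(2322006458086)/1778 ≈ 857.04*I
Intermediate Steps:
S = -734514 (S = -572876 - 161638 = -734514)
A(Q, c) = -493/889 - c/1778 (A(Q, c) = (986 + c)/(-1778) = (986 + c)*(-1/1778) = -493/889 - c/1778)
sqrt(A(558, -1491) + S) = sqrt((-493/889 - 1/1778*(-1491)) - 734514) = sqrt((-493/889 + 213/254) - 734514) = sqrt(505/1778 - 734514) = sqrt(-1305965387/1778) = I*sqrt(2322006458086)/1778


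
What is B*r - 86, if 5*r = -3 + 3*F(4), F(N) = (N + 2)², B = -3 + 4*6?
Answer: 355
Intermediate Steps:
B = 21 (B = -3 + 24 = 21)
F(N) = (2 + N)²
r = 21 (r = (-3 + 3*(2 + 4)²)/5 = (-3 + 3*6²)/5 = (-3 + 3*36)/5 = (-3 + 108)/5 = (⅕)*105 = 21)
B*r - 86 = 21*21 - 86 = 441 - 86 = 355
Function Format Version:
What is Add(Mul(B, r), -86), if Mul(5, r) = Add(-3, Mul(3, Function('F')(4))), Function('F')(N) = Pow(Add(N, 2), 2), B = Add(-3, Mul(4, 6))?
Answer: 355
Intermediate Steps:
B = 21 (B = Add(-3, 24) = 21)
Function('F')(N) = Pow(Add(2, N), 2)
r = 21 (r = Mul(Rational(1, 5), Add(-3, Mul(3, Pow(Add(2, 4), 2)))) = Mul(Rational(1, 5), Add(-3, Mul(3, Pow(6, 2)))) = Mul(Rational(1, 5), Add(-3, Mul(3, 36))) = Mul(Rational(1, 5), Add(-3, 108)) = Mul(Rational(1, 5), 105) = 21)
Add(Mul(B, r), -86) = Add(Mul(21, 21), -86) = Add(441, -86) = 355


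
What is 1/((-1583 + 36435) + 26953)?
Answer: 1/61805 ≈ 1.6180e-5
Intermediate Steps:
1/((-1583 + 36435) + 26953) = 1/(34852 + 26953) = 1/61805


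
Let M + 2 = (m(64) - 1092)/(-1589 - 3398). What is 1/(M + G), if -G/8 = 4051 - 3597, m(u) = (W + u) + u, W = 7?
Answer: -4987/18121801 ≈ -0.00027519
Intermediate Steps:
m(u) = 7 + 2*u (m(u) = (7 + u) + u = 7 + 2*u)
M = -9017/4987 (M = -2 + ((7 + 2*64) - 1092)/(-1589 - 3398) = -2 + ((7 + 128) - 1092)/(-4987) = -2 + (135 - 1092)*(-1/4987) = -2 - 957*(-1/4987) = -2 + 957/4987 = -9017/4987 ≈ -1.8081)
G = -3632 (G = -8*(4051 - 3597) = -8*454 = -3632)
1/(M + G) = 1/(-9017/4987 - 3632) = 1/(-18121801/4987) = -4987/18121801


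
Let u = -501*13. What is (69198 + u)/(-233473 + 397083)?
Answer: 12537/32722 ≈ 0.38314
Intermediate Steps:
u = -6513
(69198 + u)/(-233473 + 397083) = (69198 - 6513)/(-233473 + 397083) = 62685/163610 = 62685*(1/163610) = 12537/32722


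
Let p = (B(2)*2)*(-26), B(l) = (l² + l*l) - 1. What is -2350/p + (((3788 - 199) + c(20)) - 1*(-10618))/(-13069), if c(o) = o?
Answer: 1823823/339794 ≈ 5.3674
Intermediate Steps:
B(l) = -1 + 2*l² (B(l) = (l² + l²) - 1 = 2*l² - 1 = -1 + 2*l²)
p = -364 (p = ((-1 + 2*2²)*2)*(-26) = ((-1 + 2*4)*2)*(-26) = ((-1 + 8)*2)*(-26) = (7*2)*(-26) = 14*(-26) = -364)
-2350/p + (((3788 - 199) + c(20)) - 1*(-10618))/(-13069) = -2350/(-364) + (((3788 - 199) + 20) - 1*(-10618))/(-13069) = -2350*(-1/364) + ((3589 + 20) + 10618)*(-1/13069) = 1175/182 + (3609 + 10618)*(-1/13069) = 1175/182 + 14227*(-1/13069) = 1175/182 - 14227/13069 = 1823823/339794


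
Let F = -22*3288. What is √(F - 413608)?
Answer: 2*I*√121486 ≈ 697.1*I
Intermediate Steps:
F = -72336
√(F - 413608) = √(-72336 - 413608) = √(-485944) = 2*I*√121486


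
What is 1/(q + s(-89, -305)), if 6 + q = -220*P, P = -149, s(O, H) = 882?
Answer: 1/33656 ≈ 2.9712e-5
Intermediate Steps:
q = 32774 (q = -6 - 220*(-149) = -6 + 32780 = 32774)
1/(q + s(-89, -305)) = 1/(32774 + 882) = 1/33656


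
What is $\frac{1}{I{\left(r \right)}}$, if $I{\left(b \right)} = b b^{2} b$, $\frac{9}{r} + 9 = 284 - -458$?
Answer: $\frac{288679469521}{6561} \approx 4.3999 \cdot 10^{7}$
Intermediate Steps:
$r = \frac{9}{733}$ ($r = \frac{9}{-9 + \left(284 - -458\right)} = \frac{9}{-9 + \left(284 + 458\right)} = \frac{9}{-9 + 742} = \frac{9}{733} \approx 0.012278$)
$I{\left(b \right)} = b^{4}$ ($I{\left(b \right)} = b^{3} b = b^{4}$)
$\frac{1}{I{\left(r \right)}} = \frac{1}{\left(\frac{9}{733}\right)^{4}} = \frac{1}{\frac{6561}{288679469521}} = \frac{288679469521}{6561}$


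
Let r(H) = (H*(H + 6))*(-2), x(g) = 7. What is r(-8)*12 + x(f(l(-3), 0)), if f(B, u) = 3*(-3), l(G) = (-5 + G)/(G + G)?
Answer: -377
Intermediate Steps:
l(G) = (-5 + G)/(2*G) (l(G) = (-5 + G)/((2*G)) = (-5 + G)*(1/(2*G)) = (-5 + G)/(2*G))
f(B, u) = -9
r(H) = -2*H*(6 + H) (r(H) = (H*(6 + H))*(-2) = -2*H*(6 + H))
r(-8)*12 + x(f(l(-3), 0)) = -2*(-8)*(6 - 8)*12 + 7 = -2*(-8)*(-2)*12 + 7 = -32*12 + 7 = -384 + 7 = -377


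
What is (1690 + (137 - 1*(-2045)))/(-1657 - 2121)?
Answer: -1936/1889 ≈ -1.0249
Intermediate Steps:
(1690 + (137 - 1*(-2045)))/(-1657 - 2121) = (1690 + (137 + 2045))/(-3778) = (1690 + 2182)*(-1/3778) = 3872*(-1/3778) = -1936/1889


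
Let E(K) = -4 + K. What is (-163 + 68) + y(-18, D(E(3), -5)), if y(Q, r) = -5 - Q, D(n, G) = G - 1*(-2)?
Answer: -82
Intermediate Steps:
D(n, G) = 2 + G (D(n, G) = G + 2 = 2 + G)
(-163 + 68) + y(-18, D(E(3), -5)) = (-163 + 68) + (-5 - 1*(-18)) = -95 + (-5 + 18) = -95 + 13 = -82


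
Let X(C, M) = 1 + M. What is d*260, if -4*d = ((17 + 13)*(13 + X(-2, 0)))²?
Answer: -11466000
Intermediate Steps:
d = -44100 (d = -(13 + (1 + 0))²*(17 + 13)²/4 = -900*(13 + 1)²/4 = -(30*14)²/4 = -¼*420² = -¼*176400 = -44100)
d*260 = -44100*260 = -11466000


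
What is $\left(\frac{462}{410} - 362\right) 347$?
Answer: $- \frac{25670713}{205} \approx -1.2522 \cdot 10^{5}$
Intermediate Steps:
$\left(\frac{462}{410} - 362\right) 347 = \left(462 \cdot \frac{1}{410} - 362\right) 347 = \left(\frac{231}{205} - 362\right) 347 = \left(- \frac{73979}{205}\right) 347 = - \frac{25670713}{205}$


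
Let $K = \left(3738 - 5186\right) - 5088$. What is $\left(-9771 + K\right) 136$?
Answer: $-2217752$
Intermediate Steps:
$K = -6536$ ($K = -1448 - 5088 = -6536$)
$\left(-9771 + K\right) 136 = \left(-9771 - 6536\right) 136 = \left(-16307\right) 136 = -2217752$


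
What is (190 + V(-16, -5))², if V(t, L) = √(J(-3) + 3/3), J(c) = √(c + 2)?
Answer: (190 + √(1 + I))² ≈ 36519.0 + 173.9*I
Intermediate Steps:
J(c) = √(2 + c)
V(t, L) = √(1 + I) (V(t, L) = √(√(2 - 3) + 3/3) = √(√(-1) + 3*(⅓)) = √(I + 1) = √(1 + I))
(190 + V(-16, -5))² = (190 + √(1 + I))²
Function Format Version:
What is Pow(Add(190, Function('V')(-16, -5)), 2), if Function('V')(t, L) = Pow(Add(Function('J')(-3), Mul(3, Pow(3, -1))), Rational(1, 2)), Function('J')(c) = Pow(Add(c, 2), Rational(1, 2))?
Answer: Pow(Add(190, Pow(Add(1, I), Rational(1, 2))), 2) ≈ Add(36519., Mul(173.9, I))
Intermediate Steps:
Function('J')(c) = Pow(Add(2, c), Rational(1, 2))
Function('V')(t, L) = Pow(Add(1, I), Rational(1, 2)) (Function('V')(t, L) = Pow(Add(Pow(Add(2, -3), Rational(1, 2)), Mul(3, Pow(3, -1))), Rational(1, 2)) = Pow(Add(Pow(-1, Rational(1, 2)), Mul(3, Rational(1, 3))), Rational(1, 2)) = Pow(Add(I, 1), Rational(1, 2)) = Pow(Add(1, I), Rational(1, 2)))
Pow(Add(190, Function('V')(-16, -5)), 2) = Pow(Add(190, Pow(Add(1, I), Rational(1, 2))), 2)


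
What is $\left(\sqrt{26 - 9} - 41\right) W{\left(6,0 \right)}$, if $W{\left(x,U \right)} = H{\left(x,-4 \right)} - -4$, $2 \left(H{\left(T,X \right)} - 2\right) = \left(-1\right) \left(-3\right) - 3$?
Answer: $-246 + 6 \sqrt{17} \approx -221.26$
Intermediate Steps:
$H{\left(T,X \right)} = 2$ ($H{\left(T,X \right)} = 2 + \frac{\left(-1\right) \left(-3\right) - 3}{2} = 2 + \frac{3 - 3}{2} = 2 + \frac{1}{2} \cdot 0 = 2 + 0 = 2$)
$W{\left(x,U \right)} = 6$ ($W{\left(x,U \right)} = 2 - -4 = 2 + 4 = 6$)
$\left(\sqrt{26 - 9} - 41\right) W{\left(6,0 \right)} = \left(\sqrt{26 - 9} - 41\right) 6 = \left(\sqrt{17} - 41\right) 6 = \left(-41 + \sqrt{17}\right) 6 = -246 + 6 \sqrt{17}$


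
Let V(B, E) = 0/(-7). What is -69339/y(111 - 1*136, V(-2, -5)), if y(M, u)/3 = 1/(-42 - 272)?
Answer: 7257482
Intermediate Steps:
V(B, E) = 0 (V(B, E) = 0*(-1/7) = 0)
y(M, u) = -3/314 (y(M, u) = 3/(-42 - 272) = 3/(-314) = 3*(-1/314) = -3/314)
-69339/y(111 - 1*136, V(-2, -5)) = -69339/(-3/314) = -69339*(-314/3) = 7257482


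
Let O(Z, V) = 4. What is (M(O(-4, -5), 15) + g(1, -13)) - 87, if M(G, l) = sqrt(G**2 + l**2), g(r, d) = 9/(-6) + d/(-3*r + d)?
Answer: -1403/16 + sqrt(241) ≈ -72.163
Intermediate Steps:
g(r, d) = -3/2 + d/(d - 3*r) (g(r, d) = 9*(-1/6) + d/(d - 3*r) = -3/2 + d/(d - 3*r))
(M(O(-4, -5), 15) + g(1, -13)) - 87 = (sqrt(4**2 + 15**2) + (-1*(-13) + 9*1)/(2*(-13 - 3*1))) - 87 = (sqrt(16 + 225) + (13 + 9)/(2*(-13 - 3))) - 87 = (sqrt(241) + (1/2)*22/(-16)) - 87 = (sqrt(241) + (1/2)*(-1/16)*22) - 87 = (sqrt(241) - 11/16) - 87 = (-11/16 + sqrt(241)) - 87 = -1403/16 + sqrt(241)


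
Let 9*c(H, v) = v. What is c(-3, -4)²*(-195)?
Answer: -1040/27 ≈ -38.518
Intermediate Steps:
c(H, v) = v/9
c(-3, -4)²*(-195) = ((⅑)*(-4))²*(-195) = (-4/9)²*(-195) = (16/81)*(-195) = -1040/27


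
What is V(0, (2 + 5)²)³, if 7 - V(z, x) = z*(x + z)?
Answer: 343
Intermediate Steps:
V(z, x) = 7 - z*(x + z)
V(0, (2 + 5)²)³ = (7 - 1*0² - 1*(2 + 5)²*0)³ = (7 - 1*0 - 1*7²*0)³ = (7 + 0 - 1*49*0)³ = (7 + 0 + 0)³ = 7³ = 343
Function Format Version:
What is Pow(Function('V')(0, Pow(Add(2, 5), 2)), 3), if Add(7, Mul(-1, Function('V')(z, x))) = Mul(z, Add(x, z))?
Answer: 343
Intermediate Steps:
Function('V')(z, x) = Add(7, Mul(-1, z, Add(x, z))) (Function('V')(z, x) = Add(7, Mul(-1, Mul(z, Add(x, z)))) = Add(7, Mul(-1, z, Add(x, z))))
Pow(Function('V')(0, Pow(Add(2, 5), 2)), 3) = Pow(Add(7, Mul(-1, Pow(0, 2)), Mul(-1, Pow(Add(2, 5), 2), 0)), 3) = Pow(Add(7, Mul(-1, 0), Mul(-1, Pow(7, 2), 0)), 3) = Pow(Add(7, 0, Mul(-1, 49, 0)), 3) = Pow(Add(7, 0, 0), 3) = Pow(7, 3) = 343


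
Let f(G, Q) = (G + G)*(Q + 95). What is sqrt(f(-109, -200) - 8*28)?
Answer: sqrt(22666) ≈ 150.55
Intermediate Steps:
f(G, Q) = 2*G*(95 + Q) (f(G, Q) = (2*G)*(95 + Q) = 2*G*(95 + Q))
sqrt(f(-109, -200) - 8*28) = sqrt(2*(-109)*(95 - 200) - 8*28) = sqrt(2*(-109)*(-105) - 224) = sqrt(22890 - 224) = sqrt(22666)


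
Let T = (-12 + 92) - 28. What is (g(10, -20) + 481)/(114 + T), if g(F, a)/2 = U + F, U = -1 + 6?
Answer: 511/166 ≈ 3.0783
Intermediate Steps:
U = 5
g(F, a) = 10 + 2*F (g(F, a) = 2*(5 + F) = 10 + 2*F)
T = 52 (T = 80 - 28 = 52)
(g(10, -20) + 481)/(114 + T) = ((10 + 2*10) + 481)/(114 + 52) = ((10 + 20) + 481)/166 = (30 + 481)*(1/166) = 511*(1/166) = 511/166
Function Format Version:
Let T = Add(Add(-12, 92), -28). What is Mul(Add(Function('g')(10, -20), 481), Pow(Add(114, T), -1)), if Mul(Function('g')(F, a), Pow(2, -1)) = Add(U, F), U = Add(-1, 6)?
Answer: Rational(511, 166) ≈ 3.0783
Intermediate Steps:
U = 5
Function('g')(F, a) = Add(10, Mul(2, F)) (Function('g')(F, a) = Mul(2, Add(5, F)) = Add(10, Mul(2, F)))
T = 52 (T = Add(80, -28) = 52)
Mul(Add(Function('g')(10, -20), 481), Pow(Add(114, T), -1)) = Mul(Add(Add(10, Mul(2, 10)), 481), Pow(Add(114, 52), -1)) = Mul(Add(Add(10, 20), 481), Pow(166, -1)) = Mul(Add(30, 481), Rational(1, 166)) = Mul(511, Rational(1, 166)) = Rational(511, 166)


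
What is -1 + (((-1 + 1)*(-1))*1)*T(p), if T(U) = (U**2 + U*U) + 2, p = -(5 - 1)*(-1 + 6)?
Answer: -1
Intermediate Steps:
p = -20 (p = -4*5 = -1*20 = -20)
T(U) = 2 + 2*U**2 (T(U) = (U**2 + U**2) + 2 = 2*U**2 + 2 = 2 + 2*U**2)
-1 + (((-1 + 1)*(-1))*1)*T(p) = -1 + (((-1 + 1)*(-1))*1)*(2 + 2*(-20)**2) = -1 + ((0*(-1))*1)*(2 + 2*400) = -1 + (0*1)*(2 + 800) = -1 + 0*802 = -1 + 0 = -1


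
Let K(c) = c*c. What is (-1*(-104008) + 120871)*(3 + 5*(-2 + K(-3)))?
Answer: 8545402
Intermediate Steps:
K(c) = c²
(-1*(-104008) + 120871)*(3 + 5*(-2 + K(-3))) = (-1*(-104008) + 120871)*(3 + 5*(-2 + (-3)²)) = (104008 + 120871)*(3 + 5*(-2 + 9)) = 224879*(3 + 5*7) = 224879*(3 + 35) = 224879*38 = 8545402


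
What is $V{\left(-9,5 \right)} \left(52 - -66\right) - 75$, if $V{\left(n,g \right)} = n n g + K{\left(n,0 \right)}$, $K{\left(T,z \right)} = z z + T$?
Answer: $46653$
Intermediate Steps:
$K{\left(T,z \right)} = T + z^{2}$ ($K{\left(T,z \right)} = z^{2} + T = T + z^{2}$)
$V{\left(n,g \right)} = n + g n^{2}$ ($V{\left(n,g \right)} = n n g + \left(n + 0^{2}\right) = n^{2} g + \left(n + 0\right) = g n^{2} + n = n + g n^{2}$)
$V{\left(-9,5 \right)} \left(52 - -66\right) - 75 = - 9 \left(1 + 5 \left(-9\right)\right) \left(52 - -66\right) - 75 = - 9 \left(1 - 45\right) \left(52 + 66\right) - 75 = \left(-9\right) \left(-44\right) 118 - 75 = 396 \cdot 118 - 75 = 46728 - 75 = 46653$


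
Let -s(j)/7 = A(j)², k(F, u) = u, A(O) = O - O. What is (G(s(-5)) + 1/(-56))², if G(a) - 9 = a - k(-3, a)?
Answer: 253009/3136 ≈ 80.679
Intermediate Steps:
A(O) = 0
s(j) = 0 (s(j) = -7*0² = -7*0 = 0)
G(a) = 9 (G(a) = 9 + (a - a) = 9 + 0 = 9)
(G(s(-5)) + 1/(-56))² = (9 + 1/(-56))² = (9 - 1/56)² = (503/56)² = 253009/3136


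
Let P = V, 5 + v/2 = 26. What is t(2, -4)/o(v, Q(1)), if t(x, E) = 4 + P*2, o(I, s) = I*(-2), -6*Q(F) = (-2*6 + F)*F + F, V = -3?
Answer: 1/42 ≈ 0.023810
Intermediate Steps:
v = 42 (v = -10 + 2*26 = -10 + 52 = 42)
P = -3
Q(F) = -F/6 - F*(-12 + F)/6 (Q(F) = -((-2*6 + F)*F + F)/6 = -((-12 + F)*F + F)/6 = -(F*(-12 + F) + F)/6 = -(F + F*(-12 + F))/6 = -F/6 - F*(-12 + F)/6)
o(I, s) = -2*I
t(x, E) = -2 (t(x, E) = 4 - 3*2 = 4 - 6 = -2)
t(2, -4)/o(v, Q(1)) = -2/((-2*42)) = -2/(-84) = -2*(-1/84) = 1/42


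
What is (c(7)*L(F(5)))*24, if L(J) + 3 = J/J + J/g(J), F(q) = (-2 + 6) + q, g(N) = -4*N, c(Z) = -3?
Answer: 162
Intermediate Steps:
F(q) = 4 + q
L(J) = -9/4 (L(J) = -3 + (J/J + J/((-4*J))) = -3 + (1 + J*(-1/(4*J))) = -3 + (1 - 1/4) = -3 + 3/4 = -9/4)
(c(7)*L(F(5)))*24 = -3*(-9/4)*24 = (27/4)*24 = 162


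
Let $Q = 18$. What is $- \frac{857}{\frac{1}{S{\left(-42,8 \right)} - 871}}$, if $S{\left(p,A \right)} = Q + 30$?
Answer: $705311$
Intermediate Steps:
$S{\left(p,A \right)} = 48$ ($S{\left(p,A \right)} = 18 + 30 = 48$)
$- \frac{857}{\frac{1}{S{\left(-42,8 \right)} - 871}} = - \frac{857}{\frac{1}{48 - 871}} = - \frac{857}{\frac{1}{-823}} = - \frac{857}{- \frac{1}{823}} = \left(-857\right) \left(-823\right) = 705311$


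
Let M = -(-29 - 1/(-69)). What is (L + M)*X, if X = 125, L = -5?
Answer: 206875/69 ≈ 2998.2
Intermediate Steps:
M = 2000/69 (M = -(-29 - 1*(-1/69)) = -(-29 + 1/69) = -1*(-2000/69) = 2000/69 ≈ 28.986)
(L + M)*X = (-5 + 2000/69)*125 = (1655/69)*125 = 206875/69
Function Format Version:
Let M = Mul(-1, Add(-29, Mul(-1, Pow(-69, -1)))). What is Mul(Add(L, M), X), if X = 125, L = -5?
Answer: Rational(206875, 69) ≈ 2998.2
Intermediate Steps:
M = Rational(2000, 69) (M = Mul(-1, Add(-29, Mul(-1, Rational(-1, 69)))) = Mul(-1, Add(-29, Rational(1, 69))) = Mul(-1, Rational(-2000, 69)) = Rational(2000, 69) ≈ 28.986)
Mul(Add(L, M), X) = Mul(Add(-5, Rational(2000, 69)), 125) = Mul(Rational(1655, 69), 125) = Rational(206875, 69)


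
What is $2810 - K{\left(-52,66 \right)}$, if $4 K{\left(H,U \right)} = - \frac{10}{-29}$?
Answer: $\frac{162975}{58} \approx 2809.9$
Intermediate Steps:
$K{\left(H,U \right)} = \frac{5}{58}$ ($K{\left(H,U \right)} = \frac{\left(-10\right) \frac{1}{-29}}{4} = \frac{\left(-10\right) \left(- \frac{1}{29}\right)}{4} = \frac{1}{4} \cdot \frac{10}{29} = \frac{5}{58}$)
$2810 - K{\left(-52,66 \right)} = 2810 - \frac{5}{58} = \frac{162975}{58}$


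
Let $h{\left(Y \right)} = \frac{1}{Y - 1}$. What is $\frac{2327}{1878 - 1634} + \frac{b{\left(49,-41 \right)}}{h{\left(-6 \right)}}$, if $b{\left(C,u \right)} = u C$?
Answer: $\frac{3433699}{244} \approx 14073.0$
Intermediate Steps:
$b{\left(C,u \right)} = C u$
$h{\left(Y \right)} = \frac{1}{-1 + Y}$
$\frac{2327}{1878 - 1634} + \frac{b{\left(49,-41 \right)}}{h{\left(-6 \right)}} = \frac{2327}{1878 - 1634} + \frac{49 \left(-41\right)}{\frac{1}{-1 - 6}} = \frac{2327}{244} - \frac{2009}{\frac{1}{-7}} = 2327 \cdot \frac{1}{244} - \frac{2009}{- \frac{1}{7}} = \frac{2327}{244} - -14063 = \frac{2327}{244} + 14063 = \frac{3433699}{244}$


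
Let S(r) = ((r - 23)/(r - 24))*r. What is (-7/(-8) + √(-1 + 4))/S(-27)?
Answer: -119/3600 - 17*√3/450 ≈ -0.098489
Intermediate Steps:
S(r) = r*(-23 + r)/(-24 + r) (S(r) = ((-23 + r)/(-24 + r))*r = r*(-23 + r)/(-24 + r))
(-7/(-8) + √(-1 + 4))/S(-27) = (-7/(-8) + √(-1 + 4))/((-27*(-23 - 27)/(-24 - 27))) = (-7*(-⅛) + √3)/((-27*(-50)/(-51))) = (7/8 + √3)/((-27*(-1/51)*(-50))) = (7/8 + √3)/(-450/17) = (7/8 + √3)*(-17/450) = -119/3600 - 17*√3/450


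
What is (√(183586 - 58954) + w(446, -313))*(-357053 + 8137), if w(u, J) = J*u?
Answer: 48707975768 - 2093496*√3462 ≈ 4.8585e+10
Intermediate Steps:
(√(183586 - 58954) + w(446, -313))*(-357053 + 8137) = (√(183586 - 58954) - 313*446)*(-357053 + 8137) = (√124632 - 139598)*(-348916) = (6*√3462 - 139598)*(-348916) = (-139598 + 6*√3462)*(-348916) = 48707975768 - 2093496*√3462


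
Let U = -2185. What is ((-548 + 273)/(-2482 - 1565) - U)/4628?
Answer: 4421485/9364758 ≈ 0.47214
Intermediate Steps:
((-548 + 273)/(-2482 - 1565) - U)/4628 = ((-548 + 273)/(-2482 - 1565) - 1*(-2185))/4628 = (-275/(-4047) + 2185)*(1/4628) = (-275*(-1/4047) + 2185)*(1/4628) = (275/4047 + 2185)*(1/4628) = (8842970/4047)*(1/4628) = 4421485/9364758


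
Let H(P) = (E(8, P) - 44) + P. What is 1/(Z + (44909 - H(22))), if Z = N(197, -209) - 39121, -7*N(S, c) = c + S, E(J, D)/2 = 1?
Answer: 7/40668 ≈ 0.00017213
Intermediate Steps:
E(J, D) = 2 (E(J, D) = 2*1 = 2)
N(S, c) = -S/7 - c/7 (N(S, c) = -(c + S)/7 = -(S + c)/7 = -S/7 - c/7)
Z = -273835/7 (Z = (-1/7*197 - 1/7*(-209)) - 39121 = (-197/7 + 209/7) - 39121 = 12/7 - 39121 = -273835/7 ≈ -39119.)
H(P) = -42 + P (H(P) = (2 - 44) + P = -42 + P)
1/(Z + (44909 - H(22))) = 1/(-273835/7 + (44909 - (-42 + 22))) = 1/(-273835/7 + (44909 - 1*(-20))) = 1/(-273835/7 + (44909 + 20)) = 1/(-273835/7 + 44929) = 1/(40668/7) = 7/40668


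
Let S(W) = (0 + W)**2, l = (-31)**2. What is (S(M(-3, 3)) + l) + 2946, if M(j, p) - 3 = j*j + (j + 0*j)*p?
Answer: 3916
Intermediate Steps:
l = 961
M(j, p) = 3 + j**2 + j*p (M(j, p) = 3 + (j*j + (j + 0*j)*p) = 3 + (j**2 + (j + 0)*p) = 3 + (j**2 + j*p) = 3 + j**2 + j*p)
S(W) = W**2
(S(M(-3, 3)) + l) + 2946 = ((3 + (-3)**2 - 3*3)**2 + 961) + 2946 = ((3 + 9 - 9)**2 + 961) + 2946 = (3**2 + 961) + 2946 = (9 + 961) + 2946 = 970 + 2946 = 3916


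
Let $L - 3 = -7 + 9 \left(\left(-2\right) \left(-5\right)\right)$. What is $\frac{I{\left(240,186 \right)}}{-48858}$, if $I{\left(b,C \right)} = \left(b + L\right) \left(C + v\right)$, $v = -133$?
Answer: $- \frac{8639}{24429} \approx -0.35364$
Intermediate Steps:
$L = 86$ ($L = 3 - \left(7 - 9 \left(\left(-2\right) \left(-5\right)\right)\right) = 3 + \left(-7 + 9 \cdot 10\right) = 3 + \left(-7 + 90\right) = 3 + 83 = 86$)
$I{\left(b,C \right)} = \left(-133 + C\right) \left(86 + b\right)$ ($I{\left(b,C \right)} = \left(b + 86\right) \left(C - 133\right) = \left(86 + b\right) \left(-133 + C\right) = \left(-133 + C\right) \left(86 + b\right)$)
$\frac{I{\left(240,186 \right)}}{-48858} = \frac{-11438 - 31920 + 86 \cdot 186 + 186 \cdot 240}{-48858} = \left(-11438 - 31920 + 15996 + 44640\right) \left(- \frac{1}{48858}\right) = 17278 \left(- \frac{1}{48858}\right) = - \frac{8639}{24429}$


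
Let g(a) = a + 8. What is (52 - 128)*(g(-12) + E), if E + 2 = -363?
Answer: 28044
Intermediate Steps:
g(a) = 8 + a
E = -365 (E = -2 - 363 = -365)
(52 - 128)*(g(-12) + E) = (52 - 128)*((8 - 12) - 365) = -76*(-4 - 365) = -76*(-369) = 28044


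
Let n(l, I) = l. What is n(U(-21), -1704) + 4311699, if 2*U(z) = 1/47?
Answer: 405299707/94 ≈ 4.3117e+6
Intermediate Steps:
U(z) = 1/94 (U(z) = (½)/47 = (½)*(1/47) = 1/94)
n(U(-21), -1704) + 4311699 = 1/94 + 4311699 = 405299707/94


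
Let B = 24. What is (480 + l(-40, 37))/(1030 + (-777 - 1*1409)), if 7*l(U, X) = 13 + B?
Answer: -3397/8092 ≈ -0.41980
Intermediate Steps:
l(U, X) = 37/7 (l(U, X) = (13 + 24)/7 = (⅐)*37 = 37/7)
(480 + l(-40, 37))/(1030 + (-777 - 1*1409)) = (480 + 37/7)/(1030 + (-777 - 1*1409)) = 3397/(7*(1030 + (-777 - 1409))) = 3397/(7*(1030 - 2186)) = (3397/7)/(-1156) = (3397/7)*(-1/1156) = -3397/8092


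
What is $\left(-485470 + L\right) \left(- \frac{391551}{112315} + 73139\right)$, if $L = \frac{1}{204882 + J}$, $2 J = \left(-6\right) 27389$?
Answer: $- \frac{489357363363883080466}{13782735225} \approx -3.5505 \cdot 10^{10}$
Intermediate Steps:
$J = -82167$ ($J = \frac{\left(-6\right) 27389}{2} = \frac{1}{2} \left(-164334\right) = -82167$)
$L = \frac{1}{122715}$ ($L = \frac{1}{204882 - 82167} = \frac{1}{122715} \approx 8.149 \cdot 10^{-6}$)
$\left(-485470 + L\right) \left(- \frac{391551}{112315} + 73139\right) = \left(-485470 + \frac{1}{122715}\right) \left(- \frac{391551}{112315} + 73139\right) = - \frac{59574451049 \left(\left(-391551\right) \frac{1}{112315} + 73139\right)}{122715} = - \frac{59574451049 \left(- \frac{391551}{112315} + 73139\right)}{122715} = \left(- \frac{59574451049}{122715}\right) \frac{8214215234}{112315} = - \frac{489357363363883080466}{13782735225}$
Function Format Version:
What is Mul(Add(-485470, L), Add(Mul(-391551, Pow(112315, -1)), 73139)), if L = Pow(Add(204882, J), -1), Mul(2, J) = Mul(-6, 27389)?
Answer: Rational(-489357363363883080466, 13782735225) ≈ -3.5505e+10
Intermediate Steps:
J = -82167 (J = Mul(Rational(1, 2), Mul(-6, 27389)) = Mul(Rational(1, 2), -164334) = -82167)
L = Rational(1, 122715) (L = Pow(Add(204882, -82167), -1) = Pow(122715, -1) = Rational(1, 122715) ≈ 8.1490e-6)
Mul(Add(-485470, L), Add(Mul(-391551, Pow(112315, -1)), 73139)) = Mul(Add(-485470, Rational(1, 122715)), Add(Mul(-391551, Pow(112315, -1)), 73139)) = Mul(Rational(-59574451049, 122715), Add(Mul(-391551, Rational(1, 112315)), 73139)) = Mul(Rational(-59574451049, 122715), Add(Rational(-391551, 112315), 73139)) = Mul(Rational(-59574451049, 122715), Rational(8214215234, 112315)) = Rational(-489357363363883080466, 13782735225)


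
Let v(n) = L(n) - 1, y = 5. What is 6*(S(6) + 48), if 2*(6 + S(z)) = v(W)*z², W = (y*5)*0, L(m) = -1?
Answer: 36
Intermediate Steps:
W = 0 (W = (5*5)*0 = 25*0 = 0)
v(n) = -2 (v(n) = -1 - 1 = -2)
S(z) = -6 - z² (S(z) = -6 + (-2*z²)/2 = -6 - z²)
6*(S(6) + 48) = 6*((-6 - 1*6²) + 48) = 6*((-6 - 1*36) + 48) = 6*((-6 - 36) + 48) = 6*(-42 + 48) = 6*6 = 36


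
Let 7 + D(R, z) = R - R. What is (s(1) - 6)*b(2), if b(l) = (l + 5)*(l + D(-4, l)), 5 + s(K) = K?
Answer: 350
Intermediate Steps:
D(R, z) = -7 (D(R, z) = -7 + (R - R) = -7 + 0 = -7)
s(K) = -5 + K
b(l) = (-7 + l)*(5 + l) (b(l) = (l + 5)*(l - 7) = (5 + l)*(-7 + l) = (-7 + l)*(5 + l))
(s(1) - 6)*b(2) = ((-5 + 1) - 6)*(-35 + 2**2 - 2*2) = (-4 - 6)*(-35 + 4 - 4) = -10*(-35) = 350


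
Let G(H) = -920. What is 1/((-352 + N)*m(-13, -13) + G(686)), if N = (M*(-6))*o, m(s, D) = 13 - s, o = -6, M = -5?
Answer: -1/14752 ≈ -6.7787e-5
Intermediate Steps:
N = -180 (N = -5*(-6)*(-6) = 30*(-6) = -180)
1/((-352 + N)*m(-13, -13) + G(686)) = 1/((-352 - 180)*(13 - 1*(-13)) - 920) = 1/(-532*(13 + 13) - 920) = 1/(-532*26 - 920) = 1/(-13832 - 920) = 1/(-14752) = -1/14752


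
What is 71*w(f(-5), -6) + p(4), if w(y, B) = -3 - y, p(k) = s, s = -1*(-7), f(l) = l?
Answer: 149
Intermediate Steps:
s = 7
p(k) = 7
71*w(f(-5), -6) + p(4) = 71*(-3 - 1*(-5)) + 7 = 71*(-3 + 5) + 7 = 71*2 + 7 = 142 + 7 = 149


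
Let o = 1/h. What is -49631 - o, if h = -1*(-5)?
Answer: -248156/5 ≈ -49631.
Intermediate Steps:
h = 5
o = ⅕ (o = 1/5 = ⅕ ≈ 0.20000)
-49631 - o = -49631 - 1*⅕ = -49631 - ⅕ = -248156/5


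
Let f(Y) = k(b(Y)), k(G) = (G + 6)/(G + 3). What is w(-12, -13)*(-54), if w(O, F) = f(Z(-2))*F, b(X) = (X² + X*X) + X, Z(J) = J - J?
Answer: 1404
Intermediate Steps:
Z(J) = 0
b(X) = X + 2*X² (b(X) = (X² + X²) + X = 2*X² + X = X + 2*X²)
k(G) = (6 + G)/(3 + G)
f(Y) = (6 + Y*(1 + 2*Y))/(3 + Y*(1 + 2*Y))
w(O, F) = 2*F (w(O, F) = ((6 + 0*(1 + 2*0))/(3 + 0*(1 + 2*0)))*F = ((6 + 0*(1 + 0))/(3 + 0*(1 + 0)))*F = ((6 + 0*1)/(3 + 0*1))*F = ((6 + 0)/(3 + 0))*F = (6/3)*F = ((⅓)*6)*F = 2*F)
w(-12, -13)*(-54) = (2*(-13))*(-54) = -26*(-54) = 1404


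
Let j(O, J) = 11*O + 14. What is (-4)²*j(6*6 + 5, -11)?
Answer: 7440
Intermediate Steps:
j(O, J) = 14 + 11*O
(-4)²*j(6*6 + 5, -11) = (-4)²*(14 + 11*(6*6 + 5)) = 16*(14 + 11*(36 + 5)) = 16*(14 + 11*41) = 16*(14 + 451) = 16*465 = 7440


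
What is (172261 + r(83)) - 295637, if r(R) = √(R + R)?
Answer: -123376 + √166 ≈ -1.2336e+5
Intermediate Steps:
r(R) = √2*√R (r(R) = √(2*R) = √2*√R)
(172261 + r(83)) - 295637 = (172261 + √2*√83) - 295637 = (172261 + √166) - 295637 = -123376 + √166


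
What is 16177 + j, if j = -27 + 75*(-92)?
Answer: 9250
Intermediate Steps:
j = -6927 (j = -27 - 6900 = -6927)
16177 + j = 16177 - 6927 = 9250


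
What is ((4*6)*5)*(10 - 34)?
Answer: -2880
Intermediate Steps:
((4*6)*5)*(10 - 34) = (24*5)*(-24) = 120*(-24) = -2880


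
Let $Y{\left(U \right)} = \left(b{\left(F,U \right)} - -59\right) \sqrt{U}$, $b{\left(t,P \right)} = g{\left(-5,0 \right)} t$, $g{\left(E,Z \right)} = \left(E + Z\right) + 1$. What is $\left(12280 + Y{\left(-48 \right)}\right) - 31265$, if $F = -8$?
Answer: $-18985 + 364 i \sqrt{3} \approx -18985.0 + 630.47 i$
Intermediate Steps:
$g{\left(E,Z \right)} = 1 + E + Z$
$b{\left(t,P \right)} = - 4 t$ ($b{\left(t,P \right)} = \left(1 - 5 + 0\right) t = - 4 t$)
$Y{\left(U \right)} = 91 \sqrt{U}$ ($Y{\left(U \right)} = \left(\left(-4\right) \left(-8\right) - -59\right) \sqrt{U} = \left(32 + 59\right) \sqrt{U} = 91 \sqrt{U}$)
$\left(12280 + Y{\left(-48 \right)}\right) - 31265 = \left(12280 + 91 \sqrt{-48}\right) - 31265 = \left(12280 + 91 \cdot 4 i \sqrt{3}\right) - 31265 = \left(12280 + 364 i \sqrt{3}\right) - 31265 = -18985 + 364 i \sqrt{3}$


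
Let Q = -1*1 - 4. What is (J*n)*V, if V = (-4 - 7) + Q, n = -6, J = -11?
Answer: -1056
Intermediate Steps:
Q = -5 (Q = -1 - 4 = -5)
V = -16 (V = (-4 - 7) - 5 = -11 - 5 = -16)
(J*n)*V = -11*(-6)*(-16) = 66*(-16) = -1056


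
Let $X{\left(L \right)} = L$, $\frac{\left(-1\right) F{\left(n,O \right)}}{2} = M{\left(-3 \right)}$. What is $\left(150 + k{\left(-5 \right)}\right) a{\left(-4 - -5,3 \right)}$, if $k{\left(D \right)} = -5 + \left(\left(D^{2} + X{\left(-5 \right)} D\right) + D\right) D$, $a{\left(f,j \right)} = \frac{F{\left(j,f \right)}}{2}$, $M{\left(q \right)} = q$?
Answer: $-240$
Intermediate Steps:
$F{\left(n,O \right)} = 6$ ($F{\left(n,O \right)} = \left(-2\right) \left(-3\right) = 6$)
$a{\left(f,j \right)} = 3$ ($a{\left(f,j \right)} = \frac{6}{2} = 6 \cdot \frac{1}{2} = 3$)
$k{\left(D \right)} = -5 + D \left(D^{2} - 4 D\right)$ ($k{\left(D \right)} = -5 + \left(\left(D^{2} - 5 D\right) + D\right) D = -5 + \left(D^{2} - 4 D\right) D = -5 + D \left(D^{2} - 4 D\right)$)
$\left(150 + k{\left(-5 \right)}\right) a{\left(-4 - -5,3 \right)} = \left(150 - \left(5 + 100 + 125\right)\right) 3 = \left(150 - 230\right) 3 = \left(-80\right) 3 = -240$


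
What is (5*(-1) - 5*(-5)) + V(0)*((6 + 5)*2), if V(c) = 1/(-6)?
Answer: 49/3 ≈ 16.333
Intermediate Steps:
V(c) = -⅙
(5*(-1) - 5*(-5)) + V(0)*((6 + 5)*2) = (5*(-1) - 5*(-5)) - (6 + 5)*2/6 = (-5 + 25) - 11*2/6 = 20 - ⅙*22 = 20 - 11/3 = 49/3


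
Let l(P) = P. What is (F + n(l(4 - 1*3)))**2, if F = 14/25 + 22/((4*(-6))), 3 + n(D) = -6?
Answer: 7879249/90000 ≈ 87.547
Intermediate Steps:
n(D) = -9 (n(D) = -3 - 6 = -9)
F = -107/300 (F = 14*(1/25) + 22/(-24) = 14/25 + 22*(-1/24) = 14/25 - 11/12 = -107/300 ≈ -0.35667)
(F + n(l(4 - 1*3)))**2 = (-107/300 - 9)**2 = (-2807/300)**2 = 7879249/90000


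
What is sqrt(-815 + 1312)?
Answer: sqrt(497) ≈ 22.293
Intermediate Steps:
sqrt(-815 + 1312) = sqrt(497)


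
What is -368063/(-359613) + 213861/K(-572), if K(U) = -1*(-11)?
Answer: 76911244486/3955743 ≈ 19443.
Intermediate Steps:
K(U) = 11
-368063/(-359613) + 213861/K(-572) = -368063/(-359613) + 213861/11 = -368063*(-1/359613) + 213861*(1/11) = 368063/359613 + 213861/11 = 76911244486/3955743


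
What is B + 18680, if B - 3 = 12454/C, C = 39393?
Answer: 735991873/39393 ≈ 18683.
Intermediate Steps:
B = 130633/39393 (B = 3 + 12454/39393 = 130633/39393 ≈ 3.3161)
B + 18680 = 130633/39393 + 18680 = 735991873/39393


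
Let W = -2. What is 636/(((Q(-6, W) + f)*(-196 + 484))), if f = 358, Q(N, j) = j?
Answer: 53/8544 ≈ 0.0062032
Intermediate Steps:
636/(((Q(-6, W) + f)*(-196 + 484))) = 636/(((-2 + 358)*(-196 + 484))) = 636/((356*288)) = 636/102528 = 636*(1/102528) = 53/8544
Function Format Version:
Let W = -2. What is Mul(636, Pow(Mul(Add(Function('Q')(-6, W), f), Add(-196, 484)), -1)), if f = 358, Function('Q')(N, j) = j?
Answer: Rational(53, 8544) ≈ 0.0062032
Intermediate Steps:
Mul(636, Pow(Mul(Add(Function('Q')(-6, W), f), Add(-196, 484)), -1)) = Mul(636, Pow(Mul(Add(-2, 358), Add(-196, 484)), -1)) = Mul(636, Pow(Mul(356, 288), -1)) = Mul(636, Pow(102528, -1)) = Mul(636, Rational(1, 102528)) = Rational(53, 8544)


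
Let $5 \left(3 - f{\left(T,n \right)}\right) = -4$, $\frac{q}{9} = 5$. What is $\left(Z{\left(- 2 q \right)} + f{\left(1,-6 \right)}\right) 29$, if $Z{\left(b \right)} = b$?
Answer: $- \frac{12499}{5} \approx -2499.8$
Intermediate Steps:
$q = 45$ ($q = 9 \cdot 5 = 45$)
$f{\left(T,n \right)} = \frac{19}{5}$ ($f{\left(T,n \right)} = 3 - - \frac{4}{5} = 3 + \frac{4}{5} = \frac{19}{5}$)
$\left(Z{\left(- 2 q \right)} + f{\left(1,-6 \right)}\right) 29 = \left(\left(-2\right) 45 + \frac{19}{5}\right) 29 = \left(-90 + \frac{19}{5}\right) 29 = \left(- \frac{431}{5}\right) 29 = - \frac{12499}{5}$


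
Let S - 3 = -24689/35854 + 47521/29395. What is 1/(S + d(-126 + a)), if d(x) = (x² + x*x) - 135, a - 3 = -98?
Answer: 150561190/14687383810897 ≈ 1.0251e-5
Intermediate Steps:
a = -95 (a = 3 - 98 = -95)
S = 591409967/150561190 (S = 3 + (-24689/35854 + 47521/29395) = 3 + (-24689*1/35854 + 47521*(1/29395)) = 3 + (-3527/5122 + 47521/29395) = 3 + 139726397/150561190 = 591409967/150561190 ≈ 3.9280)
d(x) = -135 + 2*x² (d(x) = (x² + x²) - 135 = 2*x² - 135 = -135 + 2*x²)
1/(S + d(-126 + a)) = 1/(591409967/150561190 + (-135 + 2*(-126 - 95)²)) = 1/(591409967/150561190 + (-135 + 2*(-221)²)) = 1/(591409967/150561190 + (-135 + 2*48841)) = 1/(591409967/150561190 + (-135 + 97682)) = 1/(591409967/150561190 + 97547) = 1/(14687383810897/150561190) = 150561190/14687383810897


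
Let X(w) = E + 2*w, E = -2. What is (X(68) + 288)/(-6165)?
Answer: -422/6165 ≈ -0.068451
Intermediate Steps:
X(w) = -2 + 2*w
(X(68) + 288)/(-6165) = ((-2 + 2*68) + 288)/(-6165) = ((-2 + 136) + 288)*(-1/6165) = (134 + 288)*(-1/6165) = 422*(-1/6165) = -422/6165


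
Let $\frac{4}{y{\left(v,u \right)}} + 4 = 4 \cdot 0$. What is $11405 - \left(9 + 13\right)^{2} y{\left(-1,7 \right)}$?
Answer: $11889$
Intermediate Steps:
$y{\left(v,u \right)} = -1$ ($y{\left(v,u \right)} = \frac{4}{-4 + 4 \cdot 0} = \frac{4}{-4 + 0} = \frac{4}{-4} = 4 \left(- \frac{1}{4}\right) = -1$)
$11405 - \left(9 + 13\right)^{2} y{\left(-1,7 \right)} = 11405 - \left(9 + 13\right)^{2} \left(-1\right) = 11405 - 22^{2} \left(-1\right) = 11405 - 484 \left(-1\right) = 11405 - -484 = 11405 + 484 = 11889$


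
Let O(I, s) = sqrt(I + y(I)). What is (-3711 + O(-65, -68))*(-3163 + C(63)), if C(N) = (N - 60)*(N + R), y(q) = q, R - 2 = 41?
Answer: 10557795 - 2845*I*sqrt(130) ≈ 1.0558e+7 - 32438.0*I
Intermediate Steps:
R = 43 (R = 2 + 41 = 43)
C(N) = (-60 + N)*(43 + N) (C(N) = (N - 60)*(N + 43) = (-60 + N)*(43 + N))
O(I, s) = sqrt(2)*sqrt(I) (O(I, s) = sqrt(I + I) = sqrt(2*I) = sqrt(2)*sqrt(I))
(-3711 + O(-65, -68))*(-3163 + C(63)) = (-3711 + sqrt(2)*sqrt(-65))*(-3163 + (-2580 + 63**2 - 17*63)) = (-3711 + sqrt(2)*(I*sqrt(65)))*(-3163 + (-2580 + 3969 - 1071)) = (-3711 + I*sqrt(130))*(-3163 + 318) = (-3711 + I*sqrt(130))*(-2845) = 10557795 - 2845*I*sqrt(130)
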